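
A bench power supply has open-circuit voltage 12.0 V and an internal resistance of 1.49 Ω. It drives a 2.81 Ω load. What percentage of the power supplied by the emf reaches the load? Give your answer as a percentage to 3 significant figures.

Efficiency is P_load / P_total. With a series r and R sharing the same I, P = I²R for each, so η = R/(R+r).
η = R / (R + r) = 2.81 / (2.81 + 1.49) = 0.6535

65.3 %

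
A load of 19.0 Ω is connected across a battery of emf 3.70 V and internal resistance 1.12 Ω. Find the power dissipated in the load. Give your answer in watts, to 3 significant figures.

0.643 W

The internal resistance and the load are in series, so the same I flows through both; get I from ε/(r+R), then I²R for the load.
I = ε / (r + R) = 3.70 / (1.12 + 19.0) = 0.1839 A
P_load = I² R = (0.1839)² × 19.0 = 0.6425 W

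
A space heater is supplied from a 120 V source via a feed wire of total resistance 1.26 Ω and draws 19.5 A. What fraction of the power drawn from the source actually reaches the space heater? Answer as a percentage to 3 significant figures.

The feed wire carries the full 19.5 A.
P_line = I² R_line = (19.50)² × 1.26 = 479.1 W
P_source = V I = 120 × 19.50 = 2340 W; P_load = 1861 W
η = P_load / P_source = 1861 / 2340 = 0.7953

79.5 %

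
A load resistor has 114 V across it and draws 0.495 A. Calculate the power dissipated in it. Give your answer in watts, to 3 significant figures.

With V and I both given, power follows immediately from P = V I.
P = 114 V × 0.4950 A = 56.43 W

56.4 W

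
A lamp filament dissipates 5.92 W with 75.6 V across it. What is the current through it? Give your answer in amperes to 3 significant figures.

0.0783 A

From P = V I = I²R = V²/R, with the two given quantities we get I = P / V.
I = 5.92 / 75.6 = 0.07831 A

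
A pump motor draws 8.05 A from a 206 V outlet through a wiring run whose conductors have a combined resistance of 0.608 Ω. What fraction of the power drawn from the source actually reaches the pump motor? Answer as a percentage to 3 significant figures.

97.6 %

The wiring run carries the full 8.05 A.
P_line = I² R_line = (8.050)² × 0.608 = 39.40 W
P_source = V I = 206 × 8.050 = 1658 W; P_load = 1619 W
η = P_load / P_source = 1619 / 1658 = 0.9762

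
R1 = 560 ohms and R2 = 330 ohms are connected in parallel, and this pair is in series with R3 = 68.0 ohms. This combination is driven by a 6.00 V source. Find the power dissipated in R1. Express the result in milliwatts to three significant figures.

Combine R1 and R2 into their parallel equivalent first, reducing the network to two series resistors.
R_p = (560×330)/(560+330) = 207.6 Ω
R_total = R_p + 68.0 = 207.6 + 68.0 = 275.6 Ω
I = V / R_total = 6.00 / 275.6 = 0.02177 A
Voltage across the parallel pair: V_p = I × R_p = 0.02177 × 207.6 = 4.520 V
R1 sits across V_p; its power is V_p²/R.
P_R1 = (4.520)² / 560 = 0.03648 W

36.5 mW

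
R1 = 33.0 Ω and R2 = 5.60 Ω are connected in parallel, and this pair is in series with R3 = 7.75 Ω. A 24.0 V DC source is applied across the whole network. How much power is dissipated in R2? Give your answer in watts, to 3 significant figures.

Collapse the R1‖R2 pair into one equivalent R_p; then R_p and R3 form a series string.
R_p = (33.0×5.60)/(33.0+5.60) = 4.788 Ω
R_total = R_p + 7.75 = 4.788 + 7.75 = 12.54 Ω
I = V / R_total = 24.0 / 12.54 = 1.914 A
Voltage across the parallel pair: V_p = I × R_p = 1.914 × 4.788 = 9.165 V
Use P = V²/R for R2 with V = V_p.
P_R2 = (9.165)² / 5.60 = 15.00 W

15.0 W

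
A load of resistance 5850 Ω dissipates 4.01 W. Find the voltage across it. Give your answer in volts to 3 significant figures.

Rearranging the power relation for the two known quantities gives V = √(P R).
V = √(4.01 × 5850) = 153.2 V

153 V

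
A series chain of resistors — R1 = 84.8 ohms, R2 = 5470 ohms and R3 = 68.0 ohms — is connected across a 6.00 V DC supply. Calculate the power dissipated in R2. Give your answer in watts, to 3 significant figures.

0.00623 W

Since the resistors are in series they all carry the loop current I = V/R_total; the power in any one is I²R.
R_total = 84.8 + 5470 + 68.0 = 5623 Ω
I = V / R_total = 6.00 / 5623 = 0.001067 A
P_R2 = I² × R2 = (0.001067)² × 5470 = 0.006229 W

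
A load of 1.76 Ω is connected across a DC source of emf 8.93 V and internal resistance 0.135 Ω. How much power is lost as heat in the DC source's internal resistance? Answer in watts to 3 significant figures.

3.00 W

r is in series with the load, so it carries the full circuit current — the loss in it is I²r.
I = ε / (r + R) = 8.93 / (0.135 + 1.76) = 4.712 A
P_int = I² r = (4.712)² × 0.135 = 2.998 W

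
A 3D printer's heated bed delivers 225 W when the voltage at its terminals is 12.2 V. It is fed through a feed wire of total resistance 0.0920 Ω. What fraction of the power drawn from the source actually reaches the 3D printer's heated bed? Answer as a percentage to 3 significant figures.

I = P / V = 225 / 12.2 = 18.44 A through the feed wire.
P_line = I² R_line = (18.44)² × 0.0920 = 31.29 W
P_source = P_load + P_line = 225.0 + 31.29 = 256.3 W
η = P_load / P_source = 225.0 / 256.3 = 0.8779

87.8 %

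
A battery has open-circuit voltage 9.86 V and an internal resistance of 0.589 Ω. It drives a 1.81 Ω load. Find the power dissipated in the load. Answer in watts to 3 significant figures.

Find the circuit current first, then P = I²R for the load (series elements share I).
I = ε / (r + R) = 9.86 / (0.589 + 1.81) = 4.110 A
P_load = I² R = (4.110)² × 1.81 = 30.58 W

30.6 W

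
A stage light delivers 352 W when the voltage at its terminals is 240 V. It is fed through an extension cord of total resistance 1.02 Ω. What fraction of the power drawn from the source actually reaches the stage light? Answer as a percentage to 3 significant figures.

I = P / V = 352 / 240 = 1.467 A through the extension cord.
P_line = I² R_line = (1.467)² × 1.02 = 2.194 W
P_source = P_load + P_line = 352.0 + 2.194 = 354.2 W
η = P_load / P_source = 352.0 / 354.2 = 0.9938

99.4 %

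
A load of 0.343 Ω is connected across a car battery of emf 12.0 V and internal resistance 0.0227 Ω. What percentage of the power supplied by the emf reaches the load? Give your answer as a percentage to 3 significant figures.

93.8 %

The source delivers εI, of which I²R reaches the load and I²r is lost; since I is common, η = R/(R+r).
η = R / (R + r) = 0.343 / (0.343 + 0.0227) = 0.9379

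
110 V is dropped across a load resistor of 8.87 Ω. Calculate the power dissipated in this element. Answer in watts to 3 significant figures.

1360 W

With V across and R both known, P = V²/R gives the dissipation directly.
P = (110 V)² / 8.87 Ω = 1364 W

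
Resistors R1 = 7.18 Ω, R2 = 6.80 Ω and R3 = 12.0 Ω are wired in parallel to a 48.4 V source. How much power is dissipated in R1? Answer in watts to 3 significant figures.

326 W

Parallel branches share the same voltage; P = V²/R gives the branch power in one step.
P_R1 = V² / R1 = (48.4)² / 7.18 Ω = 326.3 W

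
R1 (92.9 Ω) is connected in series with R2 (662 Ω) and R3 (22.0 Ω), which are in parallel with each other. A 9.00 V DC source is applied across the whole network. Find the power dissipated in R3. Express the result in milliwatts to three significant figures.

Reduce the parallel pair to R_p first; the network is then a simple series string.
R_p = (662×22.0)/(662+22.0) = 21.29 Ω
R_total = 92.9 + 21.29 = 114.2 Ω
I = V / R_total = 9.00 / 114.2 = 0.07881 A
Voltage across the parallel pair: V_p = I × R_p = 0.07881 × 21.29 = 1.678 V
With V_p across R3, its power is V_p²/R3.
P_R3 = (1.678)² / 22.0 = 0.1280 W

128 mW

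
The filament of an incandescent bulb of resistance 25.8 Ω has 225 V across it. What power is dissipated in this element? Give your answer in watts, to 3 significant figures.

We know the drop across the element and its resistance — P = V²/R, one step.
P = (225 V)² / 25.8 Ω = 1962 W

1960 W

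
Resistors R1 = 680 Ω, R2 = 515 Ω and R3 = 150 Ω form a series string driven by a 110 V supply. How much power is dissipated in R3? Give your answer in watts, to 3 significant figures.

1.00 W

In a series string the same current flows through every resistor — find that current, then P = I²R for the one we want.
R_total = 680 + 515 + 150 = 1345 Ω
I = V / R_total = 110 / 1345 = 0.08178 A
P_R3 = I² × R3 = (0.08178)² × 150 = 1.003 W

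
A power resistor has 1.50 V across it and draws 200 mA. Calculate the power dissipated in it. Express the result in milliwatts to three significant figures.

300 mW

Since both terminal voltage and current are stated, P = V I gives the power in one step.
P = 1.50 V × 0.2000 A = 0.3000 W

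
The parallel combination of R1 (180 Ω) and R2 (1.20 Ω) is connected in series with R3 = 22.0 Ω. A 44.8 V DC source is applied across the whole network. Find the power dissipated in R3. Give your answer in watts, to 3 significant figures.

Reduce the parallel combination to a single R_p; the circuit then becomes R_p in series with the remaining resistor.
R_p = (180×1.20)/(180+1.20) = 1.192 Ω
R_total = R_p + 22.0 = 1.192 + 22.0 = 23.19 Ω
I = V / R_total = 44.8 / 23.19 = 1.932 A
R3 is the series element, so its power is I²R.
P_R3 = (1.932)² × 22.0 = 82.09 W

82.1 W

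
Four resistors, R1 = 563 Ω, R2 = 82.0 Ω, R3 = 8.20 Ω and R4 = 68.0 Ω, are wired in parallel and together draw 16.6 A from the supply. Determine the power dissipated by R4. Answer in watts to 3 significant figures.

Only the total current is stated, so first find the parallel equivalent to get the voltage across the combination.
1/R_eq = 1/563 + 1/82.0 + 1/8.20 + 1/68.0 ⇒ R_eq = 6.639 Ω
V = I_total × R_eq = 16.60 × 6.639 = 110.2 V
P_R4 = V² / R4 = (110.2)² / 68.0 = 178.6 W

179 W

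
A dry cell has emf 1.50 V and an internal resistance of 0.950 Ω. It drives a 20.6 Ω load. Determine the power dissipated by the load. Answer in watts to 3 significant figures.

Find the circuit current first, then P = I²R for the load (series elements share I).
I = ε / (r + R) = 1.50 / (0.950 + 20.6) = 0.06961 A
P_load = I² R = (0.06961)² × 20.6 = 0.09981 W

0.0998 W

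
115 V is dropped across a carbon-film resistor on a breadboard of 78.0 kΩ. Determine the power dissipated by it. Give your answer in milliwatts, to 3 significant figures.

With V across and R both known, P = V²/R gives the dissipation directly.
P = (115 V)² / 78000 Ω = 0.1696 W

170 mW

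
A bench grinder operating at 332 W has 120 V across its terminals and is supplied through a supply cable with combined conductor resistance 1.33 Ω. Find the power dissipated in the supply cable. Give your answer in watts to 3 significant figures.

10.2 W

Only the current and the line resistance are needed for the I²R loss.
I = P / V = 332 / 120 = 2.767 A through the supply cable.
P_line = I² R_line = (2.767)² × 1.33 = 10.18 W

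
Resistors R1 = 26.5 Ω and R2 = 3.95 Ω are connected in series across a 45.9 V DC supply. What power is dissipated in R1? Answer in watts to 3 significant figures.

60.2 W

In a series string the same current flows through every resistor — find that current, then P = I²R for the one we want.
R_total = 26.5 + 3.95 = 30.45 Ω
I = V / R_total = 45.9 / 30.45 = 1.507 A
P_R1 = I² × R1 = (1.507)² × 26.5 = 60.21 W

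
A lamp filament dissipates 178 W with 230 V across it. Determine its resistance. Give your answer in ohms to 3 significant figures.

297 Ω

Inverting the appropriate power form: R = V² / P.
R = (230)² / 178 = 297.2 Ω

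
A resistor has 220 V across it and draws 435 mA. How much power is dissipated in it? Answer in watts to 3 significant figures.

95.7 W

Both the voltage across and the current through the element are known, so P = V I applies directly.
P = 220 V × 0.4350 A = 95.70 W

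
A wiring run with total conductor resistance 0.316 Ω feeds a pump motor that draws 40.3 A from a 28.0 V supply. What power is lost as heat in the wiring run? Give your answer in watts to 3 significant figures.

513 W

Only the current and the line resistance are needed for the I²R loss.
The wiring run carries the full 40.3 A.
P_line = I² R_line = (40.30)² × 0.316 = 513.2 W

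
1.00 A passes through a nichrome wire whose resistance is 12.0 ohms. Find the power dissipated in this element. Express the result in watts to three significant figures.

The current through and the resistance of the element are both given; use P = I²R.
P = (1.000 A)² × 12.0 Ω = 12.00 W

12.0 W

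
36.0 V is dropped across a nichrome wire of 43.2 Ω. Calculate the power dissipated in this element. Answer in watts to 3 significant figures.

Voltage and resistance are given, so P = V²/R is the one-step route.
P = (36.0 V)² / 43.2 Ω = 30.00 W

30.0 W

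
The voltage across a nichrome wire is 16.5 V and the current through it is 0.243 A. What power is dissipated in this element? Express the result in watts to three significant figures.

4.01 W

Since both terminal voltage and current are stated, P = V I gives the power in one step.
P = 16.5 V × 0.2430 A = 4.010 W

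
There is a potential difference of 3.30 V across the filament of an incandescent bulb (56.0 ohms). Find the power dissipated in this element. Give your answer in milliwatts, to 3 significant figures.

V and R are stated; P = V²/R avoids computing the current.
P = (3.30 V)² / 56.0 Ω = 0.1945 W

194 mW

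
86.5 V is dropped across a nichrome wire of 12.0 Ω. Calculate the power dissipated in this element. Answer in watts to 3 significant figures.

624 W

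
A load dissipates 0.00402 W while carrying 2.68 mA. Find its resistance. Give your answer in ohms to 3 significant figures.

From P = V I = I²R = V²/R, with the two given quantities we get R = P / I².
R = 0.00402 / (0.002680)² = 559.7 Ω

560 Ω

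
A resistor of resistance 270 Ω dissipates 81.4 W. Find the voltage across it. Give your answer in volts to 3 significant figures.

Rearranging the power relation for the two known quantities gives V = √(P R).
V = √(81.4 × 270) = 148.2 V

148 V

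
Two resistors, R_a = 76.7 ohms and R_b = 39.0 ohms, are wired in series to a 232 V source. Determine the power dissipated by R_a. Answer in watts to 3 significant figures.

308 W

Series elements share the same current, so find I first, then use P = I²R.
R_total = 76.7 + 39.0 = 115.7 Ω
I = V / R_total = 232 / 115.7 = 2.005 A
P_R_a = I² × R_a = (2.005)² × 76.7 = 308.4 W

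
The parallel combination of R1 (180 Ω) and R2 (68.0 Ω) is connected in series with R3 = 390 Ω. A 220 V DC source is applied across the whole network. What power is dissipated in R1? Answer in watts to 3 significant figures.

Combine R1 and R2 into their parallel equivalent first, reducing the network to two series resistors.
R_p = (180×68.0)/(180+68.0) = 49.35 Ω
R_total = R_p + 390 = 49.35 + 390 = 439.4 Ω
I = V / R_total = 220 / 439.4 = 0.5007 A
Voltage across the parallel pair: V_p = I × R_p = 0.5007 × 49.35 = 24.71 V
R1 has V_p across it, so P = V_p²/R1.
P_R1 = (24.71)² / 180 = 3.393 W

3.39 W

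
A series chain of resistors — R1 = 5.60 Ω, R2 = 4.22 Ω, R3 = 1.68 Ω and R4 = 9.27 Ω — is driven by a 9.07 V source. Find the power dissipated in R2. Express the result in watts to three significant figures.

0.805 W

The current is common to all series resistors; compute it, then apply P = I²R for the target.
R_total = 5.60 + 4.22 + 1.68 + 9.27 = 20.77 Ω
I = V / R_total = 9.07 / 20.77 = 0.4367 A
P_R2 = I² × R2 = (0.4367)² × 4.22 = 0.8047 W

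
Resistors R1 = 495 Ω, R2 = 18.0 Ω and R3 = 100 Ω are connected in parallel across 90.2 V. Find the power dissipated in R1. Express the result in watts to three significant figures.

16.4 W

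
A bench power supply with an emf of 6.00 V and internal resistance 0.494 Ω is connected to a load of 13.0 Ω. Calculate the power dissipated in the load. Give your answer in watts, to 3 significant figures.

2.57 W

With r and R in series, I = ε/(r+R); the load dissipates I²R.
I = ε / (r + R) = 6.00 / (0.494 + 13.0) = 0.4446 A
P_load = I² R = (0.4446)² × 13.0 = 2.570 W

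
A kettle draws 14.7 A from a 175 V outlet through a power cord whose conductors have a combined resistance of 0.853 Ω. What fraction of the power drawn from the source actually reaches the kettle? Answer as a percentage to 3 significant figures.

The power cord carries the full 14.7 A.
P_line = I² R_line = (14.70)² × 0.853 = 184.3 W
P_source = V I = 175 × 14.70 = 2572 W; P_load = 2388 W
η = P_load / P_source = 2388 / 2572 = 0.9283

92.8 %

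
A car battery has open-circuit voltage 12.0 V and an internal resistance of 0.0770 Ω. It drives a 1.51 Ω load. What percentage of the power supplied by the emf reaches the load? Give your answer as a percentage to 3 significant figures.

95.1 %

The source delivers εI, of which I²R reaches the load and I²r is lost; since I is common, η = R/(R+r).
η = R / (R + r) = 1.51 / (1.51 + 0.0770) = 0.9515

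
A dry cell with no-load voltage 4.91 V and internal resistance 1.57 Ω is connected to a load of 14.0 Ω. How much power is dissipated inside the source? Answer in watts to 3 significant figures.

0.156 W

r is in series with the load, so it carries the full circuit current — the loss in it is I²r.
I = ε / (r + R) = 4.91 / (1.57 + 14.0) = 0.3154 A
P_int = I² r = (0.3154)² × 1.57 = 0.1561 W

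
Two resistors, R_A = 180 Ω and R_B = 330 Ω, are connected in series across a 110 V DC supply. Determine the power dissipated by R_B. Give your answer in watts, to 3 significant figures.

15.4 W

In a series string the same current flows through every resistor — find that current, then P = I²R for the one we want.
R_total = 180 + 330 = 510.0 Ω
I = V / R_total = 110 / 510.0 = 0.2157 A
P_R_B = I² × R_B = (0.2157)² × 330 = 15.35 W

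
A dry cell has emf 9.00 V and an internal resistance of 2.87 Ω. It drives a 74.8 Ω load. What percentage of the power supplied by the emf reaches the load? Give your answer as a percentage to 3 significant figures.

Efficiency is P_load / P_total. With a series r and R sharing the same I, P = I²R for each, so η = R/(R+r).
η = R / (R + r) = 74.8 / (74.8 + 2.87) = 0.9630

96.3 %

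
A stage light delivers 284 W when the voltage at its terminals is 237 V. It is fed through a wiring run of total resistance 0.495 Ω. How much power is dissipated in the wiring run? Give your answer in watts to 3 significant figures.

0.711 W

The wiring run is a series resistance carrying the load current; its dissipation is I²R_line.
I = P / V = 284 / 237 = 1.198 A through the wiring run.
P_line = I² R_line = (1.198)² × 0.495 = 0.7108 W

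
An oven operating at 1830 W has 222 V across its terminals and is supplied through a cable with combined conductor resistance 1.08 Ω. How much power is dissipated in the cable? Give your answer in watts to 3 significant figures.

The cable is a series resistance carrying the load current; its dissipation is I²R_line.
I = P / V = 1830 / 222 = 8.243 A through the cable.
P_line = I² R_line = (8.243)² × 1.08 = 73.39 W

73.4 W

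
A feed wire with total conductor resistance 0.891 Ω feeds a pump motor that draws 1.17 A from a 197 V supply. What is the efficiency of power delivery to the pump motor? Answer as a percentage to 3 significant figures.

The feed wire carries the full 1.17 A.
P_line = I² R_line = (1.170)² × 0.891 = 1.220 W
P_source = V I = 197 × 1.170 = 230.5 W; P_load = 229.3 W
η = P_load / P_source = 229.3 / 230.5 = 0.9947

99.5 %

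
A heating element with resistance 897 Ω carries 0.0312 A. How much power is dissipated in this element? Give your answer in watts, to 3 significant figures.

The current through and the resistance of the element are both given; use P = I²R.
P = (0.03120 A)² × 897 Ω = 0.8732 W

0.873 W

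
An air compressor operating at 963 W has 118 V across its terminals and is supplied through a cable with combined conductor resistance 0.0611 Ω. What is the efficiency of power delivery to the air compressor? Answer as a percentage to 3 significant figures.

99.6 %

I = P / V = 963 / 118 = 8.161 A through the cable.
P_line = I² R_line = (8.161)² × 0.0611 = 4.069 W
P_source = P_load + P_line = 963.0 + 4.069 = 967.1 W
η = P_load / P_source = 963.0 / 967.1 = 0.9958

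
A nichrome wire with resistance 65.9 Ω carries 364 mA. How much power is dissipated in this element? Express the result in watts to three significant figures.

8.73 W

The current through and the resistance of the element are both given; use P = I²R.
P = (0.3640 A)² × 65.9 Ω = 8.731 W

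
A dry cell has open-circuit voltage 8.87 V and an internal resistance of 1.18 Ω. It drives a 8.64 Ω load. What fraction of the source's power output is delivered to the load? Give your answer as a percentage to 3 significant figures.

88.0 %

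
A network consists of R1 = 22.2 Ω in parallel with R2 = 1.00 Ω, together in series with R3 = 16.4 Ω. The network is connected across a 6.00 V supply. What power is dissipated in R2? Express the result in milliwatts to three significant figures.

109 mW

Reduce the parallel combination to a single R_p; the circuit then becomes R_p in series with the remaining resistor.
R_p = (22.2×1.00)/(22.2+1.00) = 0.9569 Ω
R_total = R_p + 16.4 = 0.9569 + 16.4 = 17.36 Ω
I = V / R_total = 6.00 / 17.36 = 0.3457 A
Voltage across the parallel pair: V_p = I × R_p = 0.3457 × 0.9569 = 0.3308 V
Use P = V²/R for R2 with V = V_p.
P_R2 = (0.3308)² / 1.00 = 0.1094 W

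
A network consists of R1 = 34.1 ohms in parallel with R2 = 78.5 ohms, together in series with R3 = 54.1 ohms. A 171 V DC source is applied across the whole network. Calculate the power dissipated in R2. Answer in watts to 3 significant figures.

Collapse the R1‖R2 pair into one equivalent R_p; then R_p and R3 form a series string.
R_p = (34.1×78.5)/(34.1+78.5) = 23.77 Ω
R_total = R_p + 54.1 = 23.77 + 54.1 = 77.87 Ω
I = V / R_total = 171 / 77.87 = 2.196 A
Voltage across the parallel pair: V_p = I × R_p = 2.196 × 23.77 = 52.20 V
R2 has V_p across it, so P = V_p²/R2.
P_R2 = (52.20)² / 78.5 = 34.72 W

34.7 W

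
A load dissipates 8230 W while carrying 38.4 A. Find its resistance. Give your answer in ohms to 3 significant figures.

Rearranging the power relation for the two known quantities gives R = P / I².
R = 8230 / (38.40)² = 5.581 Ω

5.58 Ω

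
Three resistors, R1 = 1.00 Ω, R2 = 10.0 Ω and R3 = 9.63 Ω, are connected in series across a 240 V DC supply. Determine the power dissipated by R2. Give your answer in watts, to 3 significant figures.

In a series string the same current flows through every resistor — find that current, then P = I²R for the one we want.
R_total = 1.00 + 10.0 + 9.63 = 20.63 Ω
I = V / R_total = 240 / 20.63 = 11.63 A
P_R2 = I² × R2 = (11.63)² × 10.0 = 1353 W

1350 W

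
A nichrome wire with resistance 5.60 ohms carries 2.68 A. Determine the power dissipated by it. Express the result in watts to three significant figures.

Knowing I and R, the power is just I²R — no need to find V first.
P = (2.680 A)² × 5.60 Ω = 40.22 W

40.2 W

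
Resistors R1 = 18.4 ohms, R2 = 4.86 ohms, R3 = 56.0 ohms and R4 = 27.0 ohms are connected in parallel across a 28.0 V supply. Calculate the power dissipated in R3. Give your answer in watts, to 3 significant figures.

14.0 W

The supply voltage appears across each parallel branch — just use P = V²/R3.
P_R3 = V² / R3 = (28.0)² / 56.0 Ω = 14.00 W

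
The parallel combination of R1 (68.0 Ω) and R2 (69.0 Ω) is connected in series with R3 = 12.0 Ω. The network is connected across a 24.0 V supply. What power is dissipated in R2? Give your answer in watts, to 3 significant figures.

4.58 W

Reduce the parallel combination to a single R_p; the circuit then becomes R_p in series with the remaining resistor.
R_p = (68.0×69.0)/(68.0+69.0) = 34.25 Ω
R_total = R_p + 12.0 = 34.25 + 12.0 = 46.25 Ω
I = V / R_total = 24.0 / 46.25 = 0.5189 A
Voltage across the parallel pair: V_p = I × R_p = 0.5189 × 34.25 = 17.77 V
R2 sits across V_p; its power is V_p²/R.
P_R2 = (17.77)² / 69.0 = 4.578 W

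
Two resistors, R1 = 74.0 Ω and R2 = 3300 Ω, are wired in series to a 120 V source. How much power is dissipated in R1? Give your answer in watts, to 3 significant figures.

0.0936 W

Every series element carries the same I. Get I from the total resistance, then P = I² × R1.
R_total = 74.0 + 3300 = 3374 Ω
I = V / R_total = 120 / 3374 = 0.03557 A
P_R1 = I² × R1 = (0.03557)² × 74.0 = 0.09361 W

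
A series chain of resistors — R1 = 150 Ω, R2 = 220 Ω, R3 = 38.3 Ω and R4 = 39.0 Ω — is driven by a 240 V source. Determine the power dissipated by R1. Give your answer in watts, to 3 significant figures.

In a series string the same current flows through every resistor — find that current, then P = I²R for the one we want.
R_total = 150 + 220 + 38.3 + 39.0 = 447.3 Ω
I = V / R_total = 240 / 447.3 = 0.5366 A
P_R1 = I² × R1 = (0.5366)² × 150 = 43.18 W

43.2 W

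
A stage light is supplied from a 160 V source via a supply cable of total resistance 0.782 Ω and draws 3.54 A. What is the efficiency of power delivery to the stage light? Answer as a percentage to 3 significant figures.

The supply cable carries the full 3.54 A.
P_line = I² R_line = (3.540)² × 0.782 = 9.800 W
P_source = V I = 160 × 3.540 = 566.4 W; P_load = 556.6 W
η = P_load / P_source = 556.6 / 566.4 = 0.9827

98.3 %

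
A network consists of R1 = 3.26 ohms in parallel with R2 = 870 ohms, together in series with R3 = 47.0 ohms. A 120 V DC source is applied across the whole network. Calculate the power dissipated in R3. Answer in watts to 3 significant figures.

Collapse the R1‖R2 pair into one equivalent R_p; then R_p and R3 form a series string.
R_p = (3.26×870)/(3.26+870) = 3.248 Ω
R_total = R_p + 47.0 = 3.248 + 47.0 = 50.25 Ω
I = V / R_total = 120 / 50.25 = 2.388 A
All the supply current flows through R3; use P = I²R3.
P_R3 = (2.388)² × 47.0 = 268.1 W

268 W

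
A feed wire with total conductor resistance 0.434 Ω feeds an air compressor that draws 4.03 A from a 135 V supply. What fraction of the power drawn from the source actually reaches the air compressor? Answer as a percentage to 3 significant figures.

The feed wire carries the full 4.03 A.
P_line = I² R_line = (4.030)² × 0.434 = 7.049 W
P_source = V I = 135 × 4.030 = 544.1 W; P_load = 537.0 W
η = P_load / P_source = 537.0 / 544.1 = 0.9870

98.7 %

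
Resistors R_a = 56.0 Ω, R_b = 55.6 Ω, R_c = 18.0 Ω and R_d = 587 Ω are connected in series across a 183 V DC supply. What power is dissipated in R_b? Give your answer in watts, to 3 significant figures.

Since the resistors are in series they all carry the loop current I = V/R_total; the power in any one is I²R.
R_total = 56.0 + 55.6 + 18.0 + 587 = 716.6 Ω
I = V / R_total = 183 / 716.6 = 0.2554 A
P_R_b = I² × R_b = (0.2554)² × 55.6 = 3.626 W

3.63 W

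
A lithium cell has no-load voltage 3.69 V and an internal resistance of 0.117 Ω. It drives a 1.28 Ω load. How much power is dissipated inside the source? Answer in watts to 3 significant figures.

The source's internal resistance is just another series element carrying I; its dissipation is I²r.
I = ε / (r + R) = 3.69 / (0.117 + 1.28) = 2.641 A
P_int = I² r = (2.641)² × 0.117 = 0.8163 W

0.816 W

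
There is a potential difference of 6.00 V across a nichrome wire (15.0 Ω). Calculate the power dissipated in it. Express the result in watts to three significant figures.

2.40 W

Voltage and resistance are given, so P = V²/R is the one-step route.
P = (6.00 V)² / 15.0 Ω = 2.400 W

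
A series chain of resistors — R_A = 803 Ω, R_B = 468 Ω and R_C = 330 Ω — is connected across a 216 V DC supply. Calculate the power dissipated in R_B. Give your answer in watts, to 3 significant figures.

8.52 W

The current is common to all series resistors; compute it, then apply P = I²R for the target.
R_total = 803 + 468 + 330 = 1601 Ω
I = V / R_total = 216 / 1601 = 0.1349 A
P_R_B = I² × R_B = (0.1349)² × 468 = 8.519 W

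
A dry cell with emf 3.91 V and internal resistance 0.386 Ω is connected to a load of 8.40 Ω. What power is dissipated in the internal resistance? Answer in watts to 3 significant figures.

r is in series with the load, so it carries the full circuit current — the loss in it is I²r.
I = ε / (r + R) = 3.91 / (0.386 + 8.40) = 0.4450 A
P_int = I² r = (0.4450)² × 0.386 = 0.07645 W

0.0764 W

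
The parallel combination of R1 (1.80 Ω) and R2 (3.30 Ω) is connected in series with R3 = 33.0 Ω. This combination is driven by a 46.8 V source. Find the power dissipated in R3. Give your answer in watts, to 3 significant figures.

61.9 W

Collapse the R1‖R2 pair into one equivalent R_p; then R_p and R3 form a series string.
R_p = (1.80×3.30)/(1.80+3.30) = 1.165 Ω
R_total = R_p + 33.0 = 1.165 + 33.0 = 34.16 Ω
I = V / R_total = 46.8 / 34.16 = 1.370 A
R3 carries the full series current, so P = I²R.
P_R3 = (1.370)² × 33.0 = 61.92 W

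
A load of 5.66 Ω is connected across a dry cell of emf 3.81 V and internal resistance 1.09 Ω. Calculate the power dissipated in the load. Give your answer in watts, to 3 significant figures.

1.80 W

The internal resistance and the load are in series, so the same I flows through both; get I from ε/(r+R), then I²R for the load.
I = ε / (r + R) = 3.81 / (1.09 + 5.66) = 0.5644 A
P_load = I² R = (0.5644)² × 5.66 = 1.803 W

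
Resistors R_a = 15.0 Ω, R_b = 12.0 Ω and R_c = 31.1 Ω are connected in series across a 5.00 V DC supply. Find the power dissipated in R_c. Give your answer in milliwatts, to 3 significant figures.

Since the resistors are in series they all carry the loop current I = V/R_total; the power in any one is I²R.
R_total = 15.0 + 12.0 + 31.1 = 58.10 Ω
I = V / R_total = 5.00 / 58.10 = 0.08606 A
P_R_c = I² × R_c = (0.08606)² × 31.1 = 0.2303 W

230 mW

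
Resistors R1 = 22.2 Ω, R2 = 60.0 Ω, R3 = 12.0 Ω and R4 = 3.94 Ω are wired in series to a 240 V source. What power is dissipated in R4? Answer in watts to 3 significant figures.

23.6 W

Series elements share the same current, so find I first, then use P = I²R.
R_total = 22.2 + 60.0 + 12.0 + 3.94 = 98.14 Ω
I = V / R_total = 240 / 98.14 = 2.445 A
P_R4 = I² × R4 = (2.445)² × 3.94 = 23.56 W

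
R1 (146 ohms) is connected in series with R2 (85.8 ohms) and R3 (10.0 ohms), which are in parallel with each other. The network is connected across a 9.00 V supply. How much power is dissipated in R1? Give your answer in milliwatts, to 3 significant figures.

Collapse R2‖R3 to a single equivalent, reducing the network to two series elements.
R_p = (85.8×10.0)/(85.8+10.0) = 8.956 Ω
R_total = 146 + 8.956 = 155.0 Ω
I = V / R_total = 9.00 / 155.0 = 0.05808 A
R1 is in the main series path, so its power is I²R1.
P_R1 = (0.05808)² × 146 = 0.4925 W

493 mW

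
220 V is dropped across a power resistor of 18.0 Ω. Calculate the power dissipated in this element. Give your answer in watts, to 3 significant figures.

V and R are stated; P = V²/R avoids computing the current.
P = (220 V)² / 18.0 Ω = 2689 W

2690 W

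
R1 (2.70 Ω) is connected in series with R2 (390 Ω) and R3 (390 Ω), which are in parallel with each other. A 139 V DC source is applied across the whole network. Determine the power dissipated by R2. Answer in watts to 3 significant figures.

48.2 W

Reduce the parallel pair to R_p first; the network is then a simple series string.
R_p = (390×390)/(390+390) = 195.0 Ω
R_total = 2.70 + 195.0 = 197.7 Ω
I = V / R_total = 139 / 197.7 = 0.7031 A
Voltage across the parallel pair: V_p = I × R_p = 0.7031 × 195.0 = 137.1 V
R2 sees V_p directly, so P = V_p² / R2.
P_R2 = (137.1)² / 390 = 48.20 W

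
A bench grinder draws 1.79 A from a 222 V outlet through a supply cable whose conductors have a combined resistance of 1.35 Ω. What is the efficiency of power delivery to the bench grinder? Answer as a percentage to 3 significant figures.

98.9 %

The supply cable carries the full 1.79 A.
P_line = I² R_line = (1.790)² × 1.35 = 4.326 W
P_source = V I = 222 × 1.790 = 397.4 W; P_load = 393.1 W
η = P_load / P_source = 393.1 / 397.4 = 0.9891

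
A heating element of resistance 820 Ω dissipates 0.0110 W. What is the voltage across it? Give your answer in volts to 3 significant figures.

3.00 V

From P = V I = I²R = V²/R, with the two given quantities we get V = √(P R).
V = √(0.0110 × 820) = 3.003 V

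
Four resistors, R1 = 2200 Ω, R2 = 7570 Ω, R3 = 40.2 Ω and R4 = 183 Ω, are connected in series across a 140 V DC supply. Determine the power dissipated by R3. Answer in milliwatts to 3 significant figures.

7.89 mW

The current is common to all series resistors; compute it, then apply P = I²R for the target.
R_total = 2200 + 7570 + 40.2 + 183 = 9993 Ω
I = V / R_total = 140 / 9993 = 0.01401 A
P_R3 = I² × R3 = (0.01401)² × 40.2 = 0.007890 W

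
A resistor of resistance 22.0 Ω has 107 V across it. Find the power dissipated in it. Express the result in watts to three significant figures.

With V across and R both known, P = V²/R gives the dissipation directly.
P = (107 V)² / 22.0 Ω = 520.4 W

520 W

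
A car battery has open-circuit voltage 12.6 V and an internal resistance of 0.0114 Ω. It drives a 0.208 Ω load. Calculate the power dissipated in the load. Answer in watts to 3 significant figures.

686 W

The internal resistance and the load are in series, so the same I flows through both; get I from ε/(r+R), then I²R for the load.
I = ε / (r + R) = 12.6 / (0.0114 + 0.208) = 57.43 A
P_load = I² R = (57.43)² × 0.208 = 686.0 W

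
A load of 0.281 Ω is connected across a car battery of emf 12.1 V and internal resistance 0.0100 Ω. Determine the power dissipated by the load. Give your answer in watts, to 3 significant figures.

486 W

Load and internal resistance form a series loop — compute the loop current, then the load power via I²R.
I = ε / (r + R) = 12.1 / (0.0100 + 0.281) = 41.58 A
P_load = I² R = (41.58)² × 0.281 = 485.8 W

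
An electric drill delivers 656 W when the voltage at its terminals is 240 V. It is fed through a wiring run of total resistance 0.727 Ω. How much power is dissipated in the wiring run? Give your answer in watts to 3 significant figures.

5.43 W

The wiring run is a series resistance carrying the load current; its dissipation is I²R_line.
I = P / V = 656 / 240 = 2.733 A through the wiring run.
P_line = I² R_line = (2.733)² × 0.727 = 5.431 W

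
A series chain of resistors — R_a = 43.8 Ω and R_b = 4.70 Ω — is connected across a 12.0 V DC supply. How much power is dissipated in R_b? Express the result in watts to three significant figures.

0.288 W

The current is common to all series resistors; compute it, then apply P = I²R for the target.
R_total = 43.8 + 4.70 = 48.50 Ω
I = V / R_total = 12.0 / 48.50 = 0.2474 A
P_R_b = I² × R_b = (0.2474)² × 4.70 = 0.2877 W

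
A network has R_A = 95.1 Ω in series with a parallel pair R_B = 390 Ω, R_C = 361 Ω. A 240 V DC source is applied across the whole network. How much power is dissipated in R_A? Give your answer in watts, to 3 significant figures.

Collapse R_B‖R_C to a single equivalent, reducing the network to two series elements.
R_p = (390×361)/(390+361) = 187.5 Ω
R_total = 95.1 + 187.5 = 282.6 Ω
I = V / R_total = 240 / 282.6 = 0.8493 A
All the current flows through R_A; use P = I²R.
P_R_A = (0.8493)² × 95.1 = 68.60 W

68.6 W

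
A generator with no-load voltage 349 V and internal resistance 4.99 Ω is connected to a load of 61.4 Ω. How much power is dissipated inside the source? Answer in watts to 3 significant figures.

138 W

The source's internal resistance is just another series element carrying I; its dissipation is I²r.
I = ε / (r + R) = 349 / (4.99 + 61.4) = 5.257 A
P_int = I² r = (5.257)² × 4.99 = 137.9 W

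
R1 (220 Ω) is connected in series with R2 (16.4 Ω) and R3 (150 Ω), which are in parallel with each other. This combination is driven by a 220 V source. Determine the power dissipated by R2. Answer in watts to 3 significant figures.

Reduce the parallel pair to R_p first; the network is then a simple series string.
R_p = (16.4×150)/(16.4+150) = 14.78 Ω
R_total = 220 + 14.78 = 234.8 Ω
I = V / R_total = 220 / 234.8 = 0.9370 A
Voltage across the parallel pair: V_p = I × R_p = 0.9370 × 14.78 = 13.85 V
R2 sees V_p directly, so P = V_p² / R2.
P_R2 = (13.85)² / 16.4 = 11.70 W

11.7 W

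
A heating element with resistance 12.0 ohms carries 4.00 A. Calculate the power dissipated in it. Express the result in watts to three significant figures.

Current and resistance are given, so P = I²R is the direct form.
P = (4.000 A)² × 12.0 Ω = 192.0 W

192 W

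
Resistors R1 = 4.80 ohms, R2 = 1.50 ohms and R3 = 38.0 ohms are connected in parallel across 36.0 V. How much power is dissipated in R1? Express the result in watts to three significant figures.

Each parallel branch sees the full supply voltage, so P = V²/R applies directly to the target branch.
P_R1 = V² / R1 = (36.0)² / 4.80 Ω = 270.0 W

270 W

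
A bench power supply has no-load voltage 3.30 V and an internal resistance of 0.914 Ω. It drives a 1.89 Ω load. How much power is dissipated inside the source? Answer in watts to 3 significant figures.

Internal loss is I²r, with I set by the total series resistance r+R.
I = ε / (r + R) = 3.30 / (0.914 + 1.89) = 1.177 A
P_int = I² r = (1.177)² × 0.914 = 1.266 W

1.27 W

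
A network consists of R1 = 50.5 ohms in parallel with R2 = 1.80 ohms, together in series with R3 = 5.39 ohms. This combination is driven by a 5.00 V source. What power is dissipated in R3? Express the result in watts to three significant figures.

Combine R1 and R2 into their parallel equivalent first, reducing the network to two series resistors.
R_p = (50.5×1.80)/(50.5+1.80) = 1.738 Ω
R_total = R_p + 5.39 = 1.738 + 5.39 = 7.128 Ω
I = V / R_total = 5.00 / 7.128 = 0.7015 A
R3 is the series element, so its power is I²R.
P_R3 = (0.7015)² × 5.39 = 2.652 W

2.65 W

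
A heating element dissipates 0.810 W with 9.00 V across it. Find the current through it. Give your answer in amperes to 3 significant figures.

0.0900 A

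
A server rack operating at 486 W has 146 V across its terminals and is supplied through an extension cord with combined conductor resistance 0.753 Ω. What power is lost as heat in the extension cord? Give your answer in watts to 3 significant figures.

8.34 W

The extension cord is a series resistance carrying the load current; its dissipation is I²R_line.
I = P / V = 486 / 146 = 3.329 A through the extension cord.
P_line = I² R_line = (3.329)² × 0.753 = 8.344 W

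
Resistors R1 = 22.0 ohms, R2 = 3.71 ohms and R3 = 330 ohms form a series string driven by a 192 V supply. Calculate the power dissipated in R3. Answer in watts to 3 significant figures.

96.1 W

Series elements share the same current, so find I first, then use P = I²R.
R_total = 22.0 + 3.71 + 330 = 355.7 Ω
I = V / R_total = 192 / 355.7 = 0.5398 A
P_R3 = I² × R3 = (0.5398)² × 330 = 96.14 W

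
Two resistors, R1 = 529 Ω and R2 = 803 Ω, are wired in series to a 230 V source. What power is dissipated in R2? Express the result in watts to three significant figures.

Every series element carries the same I. Get I from the total resistance, then P = I² × R2.
R_total = 529 + 803 = 1332 Ω
I = V / R_total = 230 / 1332 = 0.1727 A
P_R2 = I² × R2 = (0.1727)² × 803 = 23.94 W

23.9 W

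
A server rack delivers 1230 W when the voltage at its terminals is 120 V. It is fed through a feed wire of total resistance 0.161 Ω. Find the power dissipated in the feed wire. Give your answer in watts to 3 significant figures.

16.9 W

Only the current and the line resistance are needed for the I²R loss.
I = P / V = 1230 / 120 = 10.25 A through the feed wire.
P_line = I² R_line = (10.25)² × 0.161 = 16.92 W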